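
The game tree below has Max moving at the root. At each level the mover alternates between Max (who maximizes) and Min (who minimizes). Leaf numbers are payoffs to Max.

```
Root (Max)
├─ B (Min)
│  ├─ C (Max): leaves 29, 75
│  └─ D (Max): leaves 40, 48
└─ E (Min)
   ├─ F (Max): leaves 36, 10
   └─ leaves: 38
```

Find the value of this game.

C (Max): max(29, 75) = 75
D (Max): max(40, 48) = 48
B (Min): min(75, 48) = 48
F (Max): max(36, 10) = 36
E (Min): min(36, 38) = 36
Root (Max): max(48, 36) = 48

48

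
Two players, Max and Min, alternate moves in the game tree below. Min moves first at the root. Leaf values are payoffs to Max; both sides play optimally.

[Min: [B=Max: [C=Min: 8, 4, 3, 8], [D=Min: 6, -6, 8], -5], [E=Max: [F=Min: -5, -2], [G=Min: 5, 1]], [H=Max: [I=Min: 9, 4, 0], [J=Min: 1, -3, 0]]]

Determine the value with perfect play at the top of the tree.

0

C (Min): min(8, 4, 3, 8) = 3
D (Min): min(6, -6, 8) = -6
B (Max): max(3, -6, -5) = 3
F (Min): min(-5, -2) = -5
G (Min): min(5, 1) = 1
E (Max): max(-5, 1) = 1
I (Min): min(9, 4, 0) = 0
J (Min): min(1, -3, 0) = -3
H (Max): max(0, -3) = 0
Root (Min): min(3, 1, 0) = 0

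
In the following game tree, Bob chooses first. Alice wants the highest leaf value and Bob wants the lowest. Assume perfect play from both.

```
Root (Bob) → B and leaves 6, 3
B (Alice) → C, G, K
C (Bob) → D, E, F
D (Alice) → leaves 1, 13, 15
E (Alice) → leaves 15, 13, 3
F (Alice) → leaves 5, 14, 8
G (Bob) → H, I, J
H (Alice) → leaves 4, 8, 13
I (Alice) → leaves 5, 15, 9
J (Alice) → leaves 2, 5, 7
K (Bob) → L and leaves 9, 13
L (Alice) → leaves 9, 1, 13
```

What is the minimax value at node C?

14

D: max(1, 13, 15) = 15
E: max(15, 13, 3) = 15
F: max(5, 14, 8) = 14
C: min(15, 15, 14) = 14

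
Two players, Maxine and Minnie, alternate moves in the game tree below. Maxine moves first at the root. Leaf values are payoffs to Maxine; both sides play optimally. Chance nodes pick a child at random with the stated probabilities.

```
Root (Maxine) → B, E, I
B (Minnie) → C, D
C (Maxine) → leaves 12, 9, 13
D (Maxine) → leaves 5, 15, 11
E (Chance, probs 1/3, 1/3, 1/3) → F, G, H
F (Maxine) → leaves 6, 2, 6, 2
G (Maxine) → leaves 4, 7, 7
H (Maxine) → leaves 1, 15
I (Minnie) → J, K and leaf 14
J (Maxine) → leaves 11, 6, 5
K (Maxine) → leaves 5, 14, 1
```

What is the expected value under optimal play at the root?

13

C (Maxine): max(12, 9, 13) = 13
D (Maxine): max(5, 15, 11) = 15
B (Minnie): min(13, 15) = 13
F (Maxine): max(6, 2, 6, 2) = 6
G (Maxine): max(4, 7, 7) = 7
H (Maxine): max(1, 15) = 15
E (Chance): 1/3·6 + 1/3·7 + 1/3·15 = 9.33
J (Maxine): max(11, 6, 5) = 11
K (Maxine): max(5, 14, 1) = 14
I (Minnie): min(11, 14, 14) = 11
Root (Maxine): max(13, 9.33, 11) = 13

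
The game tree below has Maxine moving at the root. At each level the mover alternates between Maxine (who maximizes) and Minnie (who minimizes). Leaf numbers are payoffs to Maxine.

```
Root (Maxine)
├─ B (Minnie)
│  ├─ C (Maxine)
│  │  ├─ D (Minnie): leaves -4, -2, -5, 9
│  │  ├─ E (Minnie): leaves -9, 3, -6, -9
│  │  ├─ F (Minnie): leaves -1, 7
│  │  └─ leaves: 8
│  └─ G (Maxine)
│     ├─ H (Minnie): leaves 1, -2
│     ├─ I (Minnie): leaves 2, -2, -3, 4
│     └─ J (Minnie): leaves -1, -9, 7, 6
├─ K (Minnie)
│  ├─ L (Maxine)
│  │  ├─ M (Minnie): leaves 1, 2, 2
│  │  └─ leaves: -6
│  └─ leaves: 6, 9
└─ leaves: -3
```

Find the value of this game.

1

D (Minnie): min(-4, -2, -5, 9) = -5
E (Minnie): min(-9, 3, -6, -9) = -9
F (Minnie): min(-1, 7) = -1
C (Maxine): max(-5, -9, -1, 8) = 8
H (Minnie): min(1, -2) = -2
I (Minnie): min(2, -2, -3, 4) = -3
J (Minnie): min(-1, -9, 7, 6) = -9
G (Maxine): max(-2, -3, -9) = -2
B (Minnie): min(8, -2) = -2
M (Minnie): min(1, 2, 2) = 1
L (Maxine): max(1, -6) = 1
K (Minnie): min(1, 6, 9) = 1
Root (Maxine): max(-2, 1, -3) = 1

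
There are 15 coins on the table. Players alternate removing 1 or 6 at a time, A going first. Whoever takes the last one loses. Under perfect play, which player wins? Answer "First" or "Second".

Positions where the player to move wins (W) vs loses (L):
i:   0  1  2  3  4  5  6  7  8  9 10 11 12 13 14 15
     W  L  W  L  W  L  W  W  L  W  L  W  L  W  W  L
Position 15 is L, so the second player wins.

Second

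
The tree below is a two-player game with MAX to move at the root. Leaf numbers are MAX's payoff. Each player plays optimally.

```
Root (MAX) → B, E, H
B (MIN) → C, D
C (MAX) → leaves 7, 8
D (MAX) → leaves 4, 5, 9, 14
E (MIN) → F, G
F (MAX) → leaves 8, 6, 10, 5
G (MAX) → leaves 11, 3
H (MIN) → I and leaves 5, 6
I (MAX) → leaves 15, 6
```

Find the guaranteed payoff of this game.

C (MAX): max(7, 8) = 8
D (MAX): max(4, 5, 9, 14) = 14
B (MIN): min(8, 14) = 8
F (MAX): max(8, 6, 10, 5) = 10
G (MAX): max(11, 3) = 11
E (MIN): min(10, 11) = 10
I (MAX): max(15, 6) = 15
H (MIN): min(15, 5, 6) = 5
Root (MAX): max(8, 10, 5) = 10

10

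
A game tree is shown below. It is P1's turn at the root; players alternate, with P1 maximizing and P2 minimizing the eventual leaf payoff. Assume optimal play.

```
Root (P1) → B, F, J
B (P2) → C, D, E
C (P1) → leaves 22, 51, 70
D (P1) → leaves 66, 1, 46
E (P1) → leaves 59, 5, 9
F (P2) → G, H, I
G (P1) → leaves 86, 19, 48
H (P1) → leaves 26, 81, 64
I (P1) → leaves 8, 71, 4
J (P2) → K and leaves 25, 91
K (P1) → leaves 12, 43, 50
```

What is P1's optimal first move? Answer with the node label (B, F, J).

F

C (P1): max(22, 51, 70) = 70
D (P1): max(66, 1, 46) = 66
E (P1): max(59, 5, 9) = 59
B (P2): min(70, 66, 59) = 59
G (P1): max(86, 19, 48) = 86
H (P1): max(26, 81, 64) = 81
I (P1): max(8, 71, 4) = 71
F (P2): min(86, 81, 71) = 71
K (P1): max(12, 43, 50) = 50
J (P2): min(50, 25, 91) = 25
Root (P1): max(59, 71, 25) = 71
P1 picks the child with the highest value: F (value 71).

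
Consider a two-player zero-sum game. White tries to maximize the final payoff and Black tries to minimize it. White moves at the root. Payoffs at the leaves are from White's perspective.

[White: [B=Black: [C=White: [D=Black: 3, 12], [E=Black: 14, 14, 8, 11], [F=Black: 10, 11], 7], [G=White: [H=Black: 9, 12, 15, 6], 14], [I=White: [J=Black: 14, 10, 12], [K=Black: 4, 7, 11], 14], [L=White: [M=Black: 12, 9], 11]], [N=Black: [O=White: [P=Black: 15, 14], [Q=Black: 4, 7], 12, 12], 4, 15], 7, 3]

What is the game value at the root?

10

D (Black): min(3, 12) = 3
E (Black): min(14, 14, 8, 11) = 8
F (Black): min(10, 11) = 10
C (White): max(3, 8, 10, 7) = 10
H (Black): min(9, 12, 15, 6) = 6
G (White): max(6, 14) = 14
J (Black): min(14, 10, 12) = 10
K (Black): min(4, 7, 11) = 4
I (White): max(10, 4, 14) = 14
M (Black): min(12, 9) = 9
L (White): max(9, 11) = 11
B (Black): min(10, 14, 14, 11) = 10
P (Black): min(15, 14) = 14
Q (Black): min(4, 7) = 4
O (White): max(14, 4, 12, 12) = 14
N (Black): min(14, 4, 15) = 4
Root (White): max(10, 4, 7, 3) = 10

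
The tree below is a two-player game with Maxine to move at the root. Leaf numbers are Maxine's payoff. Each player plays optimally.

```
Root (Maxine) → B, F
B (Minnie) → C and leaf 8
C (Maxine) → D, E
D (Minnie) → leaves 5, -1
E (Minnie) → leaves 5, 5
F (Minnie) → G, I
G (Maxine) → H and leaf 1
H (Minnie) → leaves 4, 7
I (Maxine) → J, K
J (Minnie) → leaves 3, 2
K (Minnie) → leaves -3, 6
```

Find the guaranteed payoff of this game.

5

D (Minnie): min(5, -1) = -1
E (Minnie): min(5, 5) = 5
C (Maxine): max(-1, 5) = 5
B (Minnie): min(5, 8) = 5
H (Minnie): min(4, 7) = 4
G (Maxine): max(4, 1) = 4
J (Minnie): min(3, 2) = 2
K (Minnie): min(-3, 6) = -3
I (Maxine): max(2, -3) = 2
F (Minnie): min(4, 2) = 2
Root (Maxine): max(5, 2) = 5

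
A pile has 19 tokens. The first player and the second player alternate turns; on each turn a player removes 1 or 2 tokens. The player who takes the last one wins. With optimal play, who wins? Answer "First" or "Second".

W/L table (W = player to move can force a win):
i:   0  1  2  3  4  5  6  7  8  9 10 11 12 13 14 15 16 17 18 19
     L  W  W  L  W  W  L  W  W  L  W  W  L  W  W  L  W  W  L  W
Position 19 is W, so the first player wins.

First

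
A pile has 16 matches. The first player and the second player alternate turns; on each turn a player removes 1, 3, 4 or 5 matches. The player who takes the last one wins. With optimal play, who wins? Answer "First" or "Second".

W/L table (W = player to move can force a win):
i:   0  1  2  3  4  5  6  7  8  9 10 11 12 13 14 15 16
     L  W  L  W  W  W  W  W  L  W  L  W  W  W  W  W  L
Position 16 is L, so the second player wins.

Second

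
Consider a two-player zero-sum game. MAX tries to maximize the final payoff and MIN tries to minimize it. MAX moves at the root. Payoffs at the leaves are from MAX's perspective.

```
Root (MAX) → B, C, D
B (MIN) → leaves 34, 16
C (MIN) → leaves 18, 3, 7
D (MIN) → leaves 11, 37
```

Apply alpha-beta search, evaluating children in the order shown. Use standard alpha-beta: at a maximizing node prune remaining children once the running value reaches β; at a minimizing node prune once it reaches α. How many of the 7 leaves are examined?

B [α=-∞,β=+∞]: v=16
C [α=16,β=+∞]: v=3 after child 2 ≤ α → α-cutoff, skip 1
D [α=16,β=+∞]: v=11 after child 1 ≤ α → α-cutoff, skip 1
Root [α=-∞,β=+∞]: v=16
Leaves evaluated: 5 of 7.

5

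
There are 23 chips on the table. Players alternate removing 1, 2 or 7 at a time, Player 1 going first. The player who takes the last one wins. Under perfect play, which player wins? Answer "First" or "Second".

First

W/L table (W = player to move can force a win):
i:   0  1  2  3  4  5  6  7  8  9 10 11 12 13 14 15 16 17 18 19 20 21 22 23
     L  W  W  L  W  W  L  W  W  L  W  W  L  W  W  L  W  W  L  W  W  L  W  W
Position 23 is W, so the first player wins.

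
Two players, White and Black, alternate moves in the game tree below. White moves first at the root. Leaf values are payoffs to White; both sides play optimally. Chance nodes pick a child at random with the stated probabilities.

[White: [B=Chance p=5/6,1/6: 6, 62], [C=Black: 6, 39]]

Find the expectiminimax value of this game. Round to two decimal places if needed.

15.33

B (Chance): 5/6·6 + 1/6·62 = 15.33
C (Black): min(6, 39) = 6
Root (White): max(15.33, 6) = 15.33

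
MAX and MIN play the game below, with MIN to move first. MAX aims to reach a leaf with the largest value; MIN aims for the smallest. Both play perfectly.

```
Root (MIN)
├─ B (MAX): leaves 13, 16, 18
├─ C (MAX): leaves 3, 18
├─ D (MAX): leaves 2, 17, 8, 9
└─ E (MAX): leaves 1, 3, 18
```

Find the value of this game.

B (MAX): max(13, 16, 18) = 18
C (MAX): max(3, 18) = 18
D (MAX): max(2, 17, 8, 9) = 17
E (MAX): max(1, 3, 18) = 18
Root (MIN): min(18, 18, 17, 18) = 17

17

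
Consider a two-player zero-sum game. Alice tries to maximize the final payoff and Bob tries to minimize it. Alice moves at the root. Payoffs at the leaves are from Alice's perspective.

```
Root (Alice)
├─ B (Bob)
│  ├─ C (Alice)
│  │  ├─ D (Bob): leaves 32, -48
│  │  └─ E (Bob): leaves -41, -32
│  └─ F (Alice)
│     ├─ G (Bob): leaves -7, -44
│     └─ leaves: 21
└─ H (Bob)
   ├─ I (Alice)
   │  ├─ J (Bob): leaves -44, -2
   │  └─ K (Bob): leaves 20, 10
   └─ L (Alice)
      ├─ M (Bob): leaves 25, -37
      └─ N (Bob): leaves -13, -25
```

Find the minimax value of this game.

D (Bob): min(32, -48) = -48
E (Bob): min(-41, -32) = -41
C (Alice): max(-48, -41) = -41
G (Bob): min(-7, -44) = -44
F (Alice): max(-44, 21) = 21
B (Bob): min(-41, 21) = -41
J (Bob): min(-44, -2) = -44
K (Bob): min(20, 10) = 10
I (Alice): max(-44, 10) = 10
M (Bob): min(25, -37) = -37
N (Bob): min(-13, -25) = -25
L (Alice): max(-37, -25) = -25
H (Bob): min(10, -25) = -25
Root (Alice): max(-41, -25) = -25

-25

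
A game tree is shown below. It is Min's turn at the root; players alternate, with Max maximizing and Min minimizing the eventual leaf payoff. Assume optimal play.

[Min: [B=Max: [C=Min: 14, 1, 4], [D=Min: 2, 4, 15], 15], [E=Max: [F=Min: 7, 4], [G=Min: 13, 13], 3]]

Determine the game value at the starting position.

13

C (Min): min(14, 1, 4) = 1
D (Min): min(2, 4, 15) = 2
B (Max): max(1, 2, 15) = 15
F (Min): min(7, 4) = 4
G (Min): min(13, 13) = 13
E (Max): max(4, 13, 3) = 13
Root (Min): min(15, 13) = 13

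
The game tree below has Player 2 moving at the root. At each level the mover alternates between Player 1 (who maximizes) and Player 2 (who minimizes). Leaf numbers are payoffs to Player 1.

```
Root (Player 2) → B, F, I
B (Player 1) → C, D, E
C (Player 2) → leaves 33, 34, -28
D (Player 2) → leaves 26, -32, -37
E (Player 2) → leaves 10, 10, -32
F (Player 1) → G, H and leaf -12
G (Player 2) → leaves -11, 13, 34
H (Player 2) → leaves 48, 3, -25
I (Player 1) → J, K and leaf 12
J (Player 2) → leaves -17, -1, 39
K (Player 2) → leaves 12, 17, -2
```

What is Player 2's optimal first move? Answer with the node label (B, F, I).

B

C (Player 2): min(33, 34, -28) = -28
D (Player 2): min(26, -32, -37) = -37
E (Player 2): min(10, 10, -32) = -32
B (Player 1): max(-28, -37, -32) = -28
G (Player 2): min(-11, 13, 34) = -11
H (Player 2): min(48, 3, -25) = -25
F (Player 1): max(-11, -25, -12) = -11
J (Player 2): min(-17, -1, 39) = -17
K (Player 2): min(12, 17, -2) = -2
I (Player 1): max(-17, -2, 12) = 12
Root (Player 2): min(-28, -11, 12) = -28
Player 2 picks the child with the lowest value: B (value -28).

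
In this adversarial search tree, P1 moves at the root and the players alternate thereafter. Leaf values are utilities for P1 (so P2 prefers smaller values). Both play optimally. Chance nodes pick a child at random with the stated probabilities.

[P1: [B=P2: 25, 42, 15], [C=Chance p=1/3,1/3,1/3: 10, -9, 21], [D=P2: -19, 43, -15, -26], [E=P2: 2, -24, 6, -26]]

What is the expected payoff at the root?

15

B (P2): min(25, 42, 15) = 15
C (Chance): 1/3·10 + 1/3·-9 + 1/3·21 = 7.33
D (P2): min(-19, 43, -15, -26) = -26
E (P2): min(2, -24, 6, -26) = -26
Root (P1): max(15, 7.33, -26, -26) = 15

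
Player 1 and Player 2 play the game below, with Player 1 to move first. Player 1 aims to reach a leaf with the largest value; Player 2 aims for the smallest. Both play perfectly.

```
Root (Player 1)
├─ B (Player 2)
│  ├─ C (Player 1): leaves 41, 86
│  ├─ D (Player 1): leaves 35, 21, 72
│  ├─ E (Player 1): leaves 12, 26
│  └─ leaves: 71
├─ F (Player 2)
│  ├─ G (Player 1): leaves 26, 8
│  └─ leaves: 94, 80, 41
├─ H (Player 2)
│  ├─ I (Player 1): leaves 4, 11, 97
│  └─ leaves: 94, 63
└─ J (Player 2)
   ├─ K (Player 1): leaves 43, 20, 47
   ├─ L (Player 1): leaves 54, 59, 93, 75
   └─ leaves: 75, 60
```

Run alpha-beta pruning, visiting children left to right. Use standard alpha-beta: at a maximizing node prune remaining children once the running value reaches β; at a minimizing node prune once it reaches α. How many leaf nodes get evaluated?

18

C [α=-∞,β=+∞]: v=86
D [α=-∞,β=86]: v=72
E [α=-∞,β=72]: v=26
B [α=-∞,β=+∞]: v=26
G [α=26,β=+∞]: v=26
F [α=26,β=+∞]: v=26 after child 1 ≤ α → α-cutoff, skip 3
I [α=26,β=+∞]: v=97
H [α=26,β=+∞]: v=63
K [α=63,β=+∞]: v=47
J [α=63,β=+∞]: v=47 after child 1 ≤ α → α-cutoff, skip 3
Root [α=-∞,β=+∞]: v=63
Leaves evaluated: 18 of 27.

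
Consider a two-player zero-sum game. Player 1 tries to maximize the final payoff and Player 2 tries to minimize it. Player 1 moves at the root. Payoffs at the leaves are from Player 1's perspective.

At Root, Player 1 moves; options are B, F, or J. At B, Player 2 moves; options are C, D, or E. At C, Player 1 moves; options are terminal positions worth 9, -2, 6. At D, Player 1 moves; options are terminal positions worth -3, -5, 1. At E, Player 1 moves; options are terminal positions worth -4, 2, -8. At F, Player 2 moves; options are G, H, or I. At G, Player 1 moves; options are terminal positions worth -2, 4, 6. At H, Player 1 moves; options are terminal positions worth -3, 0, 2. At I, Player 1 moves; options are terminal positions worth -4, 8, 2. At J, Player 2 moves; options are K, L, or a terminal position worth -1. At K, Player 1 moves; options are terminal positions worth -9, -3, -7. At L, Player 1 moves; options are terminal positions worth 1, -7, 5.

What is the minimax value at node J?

K: max(-9, -3, -7) = -3
L: max(1, -7, 5) = 5
J: min(-3, 5, -1) = -3

-3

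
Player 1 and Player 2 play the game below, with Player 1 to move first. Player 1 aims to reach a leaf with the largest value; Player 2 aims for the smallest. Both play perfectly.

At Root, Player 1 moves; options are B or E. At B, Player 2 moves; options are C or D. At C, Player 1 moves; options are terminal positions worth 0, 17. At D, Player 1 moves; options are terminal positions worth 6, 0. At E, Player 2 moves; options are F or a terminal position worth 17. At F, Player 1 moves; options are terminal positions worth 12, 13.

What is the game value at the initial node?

13

C (Player 1): max(0, 17) = 17
D (Player 1): max(6, 0) = 6
B (Player 2): min(17, 6) = 6
F (Player 1): max(12, 13) = 13
E (Player 2): min(13, 17) = 13
Root (Player 1): max(6, 13) = 13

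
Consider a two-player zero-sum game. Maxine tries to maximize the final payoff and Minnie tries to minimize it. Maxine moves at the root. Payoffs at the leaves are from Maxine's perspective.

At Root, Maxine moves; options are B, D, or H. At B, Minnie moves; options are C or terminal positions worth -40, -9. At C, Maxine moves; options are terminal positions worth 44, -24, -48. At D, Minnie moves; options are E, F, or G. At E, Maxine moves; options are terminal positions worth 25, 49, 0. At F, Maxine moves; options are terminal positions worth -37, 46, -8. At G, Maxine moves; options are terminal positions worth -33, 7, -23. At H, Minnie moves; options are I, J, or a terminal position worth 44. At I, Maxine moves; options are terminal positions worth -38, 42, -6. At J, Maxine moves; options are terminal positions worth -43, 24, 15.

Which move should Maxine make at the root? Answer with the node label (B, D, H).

H

C (Maxine): max(44, -24, -48) = 44
B (Minnie): min(44, -40, -9) = -40
E (Maxine): max(25, 49, 0) = 49
F (Maxine): max(-37, 46, -8) = 46
G (Maxine): max(-33, 7, -23) = 7
D (Minnie): min(49, 46, 7) = 7
I (Maxine): max(-38, 42, -6) = 42
J (Maxine): max(-43, 24, 15) = 24
H (Minnie): min(42, 24, 44) = 24
Root (Maxine): max(-40, 7, 24) = 24
Maxine picks the child with the highest value: H (value 24).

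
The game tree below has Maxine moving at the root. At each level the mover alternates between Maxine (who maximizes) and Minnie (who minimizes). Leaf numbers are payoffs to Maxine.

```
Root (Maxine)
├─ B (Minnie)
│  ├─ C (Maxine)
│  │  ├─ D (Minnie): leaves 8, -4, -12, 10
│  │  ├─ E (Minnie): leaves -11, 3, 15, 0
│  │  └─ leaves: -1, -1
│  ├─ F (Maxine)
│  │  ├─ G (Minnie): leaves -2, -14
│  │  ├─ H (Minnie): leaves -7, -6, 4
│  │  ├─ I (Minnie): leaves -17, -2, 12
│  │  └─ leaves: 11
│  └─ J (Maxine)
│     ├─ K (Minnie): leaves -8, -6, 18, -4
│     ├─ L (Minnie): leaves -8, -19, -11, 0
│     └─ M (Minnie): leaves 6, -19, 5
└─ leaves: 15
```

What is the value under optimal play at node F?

G: min(-2, -14) = -14
H: min(-7, -6, 4) = -7
I: min(-17, -2, 12) = -17
F: max(-14, -7, -17, 11) = 11

11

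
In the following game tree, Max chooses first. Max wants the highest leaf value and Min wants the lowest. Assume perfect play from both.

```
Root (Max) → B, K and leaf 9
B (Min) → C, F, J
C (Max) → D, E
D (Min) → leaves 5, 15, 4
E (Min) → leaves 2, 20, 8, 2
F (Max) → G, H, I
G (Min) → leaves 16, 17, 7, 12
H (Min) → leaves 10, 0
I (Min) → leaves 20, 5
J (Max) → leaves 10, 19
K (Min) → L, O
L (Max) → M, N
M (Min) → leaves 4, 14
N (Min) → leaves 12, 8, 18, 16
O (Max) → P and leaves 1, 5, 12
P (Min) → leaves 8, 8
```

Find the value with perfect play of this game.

9

D (Min): min(5, 15, 4) = 4
E (Min): min(2, 20, 8, 2) = 2
C (Max): max(4, 2) = 4
G (Min): min(16, 17, 7, 12) = 7
H (Min): min(10, 0) = 0
I (Min): min(20, 5) = 5
F (Max): max(7, 0, 5) = 7
J (Max): max(10, 19) = 19
B (Min): min(4, 7, 19) = 4
M (Min): min(4, 14) = 4
N (Min): min(12, 8, 18, 16) = 8
L (Max): max(4, 8) = 8
P (Min): min(8, 8) = 8
O (Max): max(8, 1, 5, 12) = 12
K (Min): min(8, 12) = 8
Root (Max): max(4, 8, 9) = 9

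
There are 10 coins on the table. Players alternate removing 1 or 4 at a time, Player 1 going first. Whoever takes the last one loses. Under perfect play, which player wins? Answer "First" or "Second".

i:   0  1  2  3  4  5  6  7  8  9 10
     W  L  W  L  W  W  L  W  L  W  W
Position 10 is W, so the first player wins.

First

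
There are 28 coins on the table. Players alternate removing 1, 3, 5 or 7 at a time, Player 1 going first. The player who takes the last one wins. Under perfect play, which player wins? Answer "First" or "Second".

W/L table (W = player to move can force a win):
i:   0  1  2  3  4  5  6  7  8  9 10 11 12 13 14 15 16 17 18 19 20 21 22 23 24 25 26 27 28
     L  W  L  W  L  W  L  W  L  W  L  W  L  W  L  W  L  W  L  W  L  W  L  W  L  W  L  W  L
Position 28 is L, so the second player wins.

Second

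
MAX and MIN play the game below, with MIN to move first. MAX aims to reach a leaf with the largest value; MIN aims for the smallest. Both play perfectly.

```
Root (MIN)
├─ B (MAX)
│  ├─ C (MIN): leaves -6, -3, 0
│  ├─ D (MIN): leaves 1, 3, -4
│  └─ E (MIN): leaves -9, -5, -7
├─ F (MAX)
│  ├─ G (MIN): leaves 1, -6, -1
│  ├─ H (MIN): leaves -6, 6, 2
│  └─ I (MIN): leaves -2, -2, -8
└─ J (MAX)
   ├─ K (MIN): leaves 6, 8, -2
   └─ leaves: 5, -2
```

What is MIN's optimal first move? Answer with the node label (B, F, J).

C (MIN): min(-6, -3, 0) = -6
D (MIN): min(1, 3, -4) = -4
E (MIN): min(-9, -5, -7) = -9
B (MAX): max(-6, -4, -9) = -4
G (MIN): min(1, -6, -1) = -6
H (MIN): min(-6, 6, 2) = -6
I (MIN): min(-2, -2, -8) = -8
F (MAX): max(-6, -6, -8) = -6
K (MIN): min(6, 8, -2) = -2
J (MAX): max(-2, 5, -2) = 5
Root (MIN): min(-4, -6, 5) = -6
MIN picks the child with the lowest value: F (value -6).

F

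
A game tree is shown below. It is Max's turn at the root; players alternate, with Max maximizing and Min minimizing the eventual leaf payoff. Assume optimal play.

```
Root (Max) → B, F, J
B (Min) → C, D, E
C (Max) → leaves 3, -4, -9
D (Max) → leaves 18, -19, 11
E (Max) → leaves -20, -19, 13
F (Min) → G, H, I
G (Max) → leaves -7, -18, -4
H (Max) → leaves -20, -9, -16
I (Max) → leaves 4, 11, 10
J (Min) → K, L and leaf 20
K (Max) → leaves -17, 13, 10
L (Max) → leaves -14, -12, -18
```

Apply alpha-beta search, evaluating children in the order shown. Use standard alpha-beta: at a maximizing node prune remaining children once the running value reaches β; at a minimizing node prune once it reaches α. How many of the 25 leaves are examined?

16

C [α=-∞,β=+∞]: v=3
D [α=-∞,β=3]: v=18 after child 1 ≥ β → β-cutoff, skip 2
E [α=-∞,β=3]: v=13
B [α=-∞,β=+∞]: v=3
G [α=3,β=+∞]: v=-4
F [α=3,β=+∞]: v=-4 after child 1 ≤ α → α-cutoff, skip 2
K [α=3,β=+∞]: v=13
L [α=3,β=13]: v=-12
J [α=3,β=+∞]: v=-12 after child 2 ≤ α → α-cutoff, skip 1
Root [α=-∞,β=+∞]: v=3
Leaves evaluated: 16 of 25.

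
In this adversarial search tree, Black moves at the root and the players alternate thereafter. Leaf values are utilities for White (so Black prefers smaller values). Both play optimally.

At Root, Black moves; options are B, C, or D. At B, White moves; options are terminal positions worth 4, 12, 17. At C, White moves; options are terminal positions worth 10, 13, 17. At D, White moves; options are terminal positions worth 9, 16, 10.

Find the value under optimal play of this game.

16

B (White): max(4, 12, 17) = 17
C (White): max(10, 13, 17) = 17
D (White): max(9, 16, 10) = 16
Root (Black): min(17, 17, 16) = 16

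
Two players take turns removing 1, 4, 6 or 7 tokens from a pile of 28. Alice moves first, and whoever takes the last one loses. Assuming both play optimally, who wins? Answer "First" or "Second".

W/L table (W = player to move can force a win):
i:   0  1  2  3  4  5  6  7  8  9 10 11 12 13 14 15 16 17 18 19 20 21 22 23 24 25 26 27 28
     W  L  W  L  W  W  L  W  W  W  W  L  W  W  L  W  L  W  W  L  W  W  W  W  L  W  W  L  W
Position 28 is W, so the first player wins.

First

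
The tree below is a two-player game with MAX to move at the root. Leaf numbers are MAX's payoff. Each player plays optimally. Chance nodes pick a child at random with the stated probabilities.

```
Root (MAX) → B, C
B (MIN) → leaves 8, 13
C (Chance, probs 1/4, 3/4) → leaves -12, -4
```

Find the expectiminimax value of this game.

B (MIN): min(8, 13) = 8
C (Chance): 1/4·-12 + 3/4·-4 = -6
Root (MAX): max(8, -6) = 8

8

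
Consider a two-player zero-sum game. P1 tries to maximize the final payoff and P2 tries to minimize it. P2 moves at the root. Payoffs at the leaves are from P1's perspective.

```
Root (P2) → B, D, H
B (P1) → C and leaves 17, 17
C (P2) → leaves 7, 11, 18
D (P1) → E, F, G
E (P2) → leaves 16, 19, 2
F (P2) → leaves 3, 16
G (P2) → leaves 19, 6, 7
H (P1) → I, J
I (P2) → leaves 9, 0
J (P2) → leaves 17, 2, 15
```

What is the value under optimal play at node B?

C: min(7, 11, 18) = 7
B: max(7, 17, 17) = 17

17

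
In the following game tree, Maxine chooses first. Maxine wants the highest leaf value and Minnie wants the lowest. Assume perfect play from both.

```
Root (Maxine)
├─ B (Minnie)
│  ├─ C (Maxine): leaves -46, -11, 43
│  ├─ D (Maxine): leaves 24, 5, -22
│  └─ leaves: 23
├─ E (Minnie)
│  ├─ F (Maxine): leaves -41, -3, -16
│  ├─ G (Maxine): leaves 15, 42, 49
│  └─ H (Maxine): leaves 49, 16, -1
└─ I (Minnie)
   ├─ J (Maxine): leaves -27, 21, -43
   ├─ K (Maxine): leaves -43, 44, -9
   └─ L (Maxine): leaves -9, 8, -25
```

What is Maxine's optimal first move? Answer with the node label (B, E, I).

C (Maxine): max(-46, -11, 43) = 43
D (Maxine): max(24, 5, -22) = 24
B (Minnie): min(43, 24, 23) = 23
F (Maxine): max(-41, -3, -16) = -3
G (Maxine): max(15, 42, 49) = 49
H (Maxine): max(49, 16, -1) = 49
E (Minnie): min(-3, 49, 49) = -3
J (Maxine): max(-27, 21, -43) = 21
K (Maxine): max(-43, 44, -9) = 44
L (Maxine): max(-9, 8, -25) = 8
I (Minnie): min(21, 44, 8) = 8
Root (Maxine): max(23, -3, 8) = 23
Maxine picks the child with the highest value: B (value 23).

B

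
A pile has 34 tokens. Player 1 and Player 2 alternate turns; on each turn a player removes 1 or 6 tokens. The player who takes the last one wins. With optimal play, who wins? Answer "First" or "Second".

Mark each pile size as W (mover wins) or L (mover loses):
i:   0  1  2  3  4  5  6  7  8  9 10 11 12 13 14 15 16 17 18 19 20 21 22 23 24 25 26 27 28 29 30 31 32 33 34
     L  W  L  W  L  W  W  L  W  L  W  L  W  W  L  W  L  W  L  W  W  L  W  L  W  L  W  W  L  W  L  W  L  W  W
Position 34 is W, so the first player wins.

First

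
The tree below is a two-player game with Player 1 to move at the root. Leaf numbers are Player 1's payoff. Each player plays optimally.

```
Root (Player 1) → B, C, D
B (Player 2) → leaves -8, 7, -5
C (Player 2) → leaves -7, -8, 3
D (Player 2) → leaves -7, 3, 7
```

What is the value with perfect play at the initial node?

-7

B (Player 2): min(-8, 7, -5) = -8
C (Player 2): min(-7, -8, 3) = -8
D (Player 2): min(-7, 3, 7) = -7
Root (Player 1): max(-8, -8, -7) = -7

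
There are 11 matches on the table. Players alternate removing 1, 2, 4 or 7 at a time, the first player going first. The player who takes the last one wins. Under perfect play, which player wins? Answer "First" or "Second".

W/L table (W = player to move can force a win):
i:   0  1  2  3  4  5  6  7  8  9 10 11
     L  W  W  L  W  W  L  W  W  L  W  W
Position 11 is W, so the first player wins.

First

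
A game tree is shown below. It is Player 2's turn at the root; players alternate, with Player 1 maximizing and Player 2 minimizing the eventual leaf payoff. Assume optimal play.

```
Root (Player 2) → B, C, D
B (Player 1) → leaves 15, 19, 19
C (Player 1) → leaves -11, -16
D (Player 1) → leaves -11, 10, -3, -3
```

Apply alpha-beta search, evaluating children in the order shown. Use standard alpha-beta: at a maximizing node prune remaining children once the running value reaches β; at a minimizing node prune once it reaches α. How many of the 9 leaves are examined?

6

B [α=-∞,β=+∞]: v=19
C [α=-∞,β=19]: v=-11
D [α=-∞,β=-11]: v=-11 after child 1 ≥ β → β-cutoff, skip 3
Root [α=-∞,β=+∞]: v=-11
Leaves evaluated: 6 of 9.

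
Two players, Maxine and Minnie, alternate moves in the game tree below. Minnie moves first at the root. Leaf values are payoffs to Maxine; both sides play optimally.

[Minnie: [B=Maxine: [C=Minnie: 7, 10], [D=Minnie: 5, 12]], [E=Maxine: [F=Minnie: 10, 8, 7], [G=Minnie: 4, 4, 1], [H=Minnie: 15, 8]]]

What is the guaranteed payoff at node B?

7

C: min(7, 10) = 7
D: min(5, 12) = 5
B: max(7, 5) = 7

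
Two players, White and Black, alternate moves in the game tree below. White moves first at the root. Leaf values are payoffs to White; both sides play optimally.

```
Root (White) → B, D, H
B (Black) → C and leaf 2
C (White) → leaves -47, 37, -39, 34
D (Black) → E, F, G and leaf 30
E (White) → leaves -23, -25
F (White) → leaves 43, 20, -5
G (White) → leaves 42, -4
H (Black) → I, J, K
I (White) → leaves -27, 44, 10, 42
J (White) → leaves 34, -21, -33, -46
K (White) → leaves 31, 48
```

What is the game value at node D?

-23

E: max(-23, -25) = -23
F: max(43, 20, -5) = 43
G: max(42, -4) = 42
D: min(-23, 43, 42, 30) = -23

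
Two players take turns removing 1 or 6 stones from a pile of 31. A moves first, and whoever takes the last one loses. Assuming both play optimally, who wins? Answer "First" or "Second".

Compute winning (W) and losing (L) positions by backward induction:
i:   0  1  2  3  4  5  6  7  8  9 10 11 12 13 14 15 16 17 18 19 20 21 22 23 24 25 26 27 28 29 30 31
     W  L  W  L  W  L  W  W  L  W  L  W  L  W  W  L  W  L  W  L  W  W  L  W  L  W  L  W  W  L  W  L
Position 31 is L, so the second player wins.

Second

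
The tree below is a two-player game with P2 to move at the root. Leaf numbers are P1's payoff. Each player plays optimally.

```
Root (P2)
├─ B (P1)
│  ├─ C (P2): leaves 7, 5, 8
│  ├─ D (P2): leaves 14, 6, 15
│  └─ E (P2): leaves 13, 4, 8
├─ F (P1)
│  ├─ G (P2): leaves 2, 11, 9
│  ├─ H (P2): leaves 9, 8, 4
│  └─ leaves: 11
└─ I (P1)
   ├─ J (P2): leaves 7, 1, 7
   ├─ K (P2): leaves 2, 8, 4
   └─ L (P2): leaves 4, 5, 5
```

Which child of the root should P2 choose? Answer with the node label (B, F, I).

C (P2): min(7, 5, 8) = 5
D (P2): min(14, 6, 15) = 6
E (P2): min(13, 4, 8) = 4
B (P1): max(5, 6, 4) = 6
G (P2): min(2, 11, 9) = 2
H (P2): min(9, 8, 4) = 4
F (P1): max(2, 4, 11) = 11
J (P2): min(7, 1, 7) = 1
K (P2): min(2, 8, 4) = 2
L (P2): min(4, 5, 5) = 4
I (P1): max(1, 2, 4) = 4
Root (P2): min(6, 11, 4) = 4
P2 picks the child with the lowest value: I (value 4).

I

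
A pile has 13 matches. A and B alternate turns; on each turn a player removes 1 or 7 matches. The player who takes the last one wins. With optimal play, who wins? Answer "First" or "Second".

First

i:   0  1  2  3  4  5  6  7  8  9 10 11 12 13
     L  W  L  W  L  W  L  W  L  W  L  W  L  W
Position 13 is W, so the first player wins.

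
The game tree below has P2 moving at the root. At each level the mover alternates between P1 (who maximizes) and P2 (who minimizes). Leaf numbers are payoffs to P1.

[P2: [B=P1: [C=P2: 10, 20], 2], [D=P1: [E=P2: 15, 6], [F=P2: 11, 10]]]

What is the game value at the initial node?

C (P2): min(10, 20) = 10
B (P1): max(10, 2) = 10
E (P2): min(15, 6) = 6
F (P2): min(11, 10) = 10
D (P1): max(6, 10) = 10
Root (P2): min(10, 10) = 10

10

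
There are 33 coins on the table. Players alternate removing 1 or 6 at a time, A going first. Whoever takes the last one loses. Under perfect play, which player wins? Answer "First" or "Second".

Second

Mark each pile size as W (mover wins) or L (mover loses):
i:   0  1  2  3  4  5  6  7  8  9 10 11 12 13 14 15 16 17 18 19 20 21 22 23 24 25 26 27 28 29 30 31 32 33
     W  L  W  L  W  L  W  W  L  W  L  W  L  W  W  L  W  L  W  L  W  W  L  W  L  W  L  W  W  L  W  L  W  L
Position 33 is L, so the second player wins.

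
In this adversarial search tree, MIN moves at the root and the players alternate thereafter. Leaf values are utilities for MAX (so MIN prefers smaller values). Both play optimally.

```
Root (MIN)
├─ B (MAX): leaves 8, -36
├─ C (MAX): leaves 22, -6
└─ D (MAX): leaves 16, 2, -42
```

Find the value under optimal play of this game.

B (MAX): max(8, -36) = 8
C (MAX): max(22, -6) = 22
D (MAX): max(16, 2, -42) = 16
Root (MIN): min(8, 22, 16) = 8

8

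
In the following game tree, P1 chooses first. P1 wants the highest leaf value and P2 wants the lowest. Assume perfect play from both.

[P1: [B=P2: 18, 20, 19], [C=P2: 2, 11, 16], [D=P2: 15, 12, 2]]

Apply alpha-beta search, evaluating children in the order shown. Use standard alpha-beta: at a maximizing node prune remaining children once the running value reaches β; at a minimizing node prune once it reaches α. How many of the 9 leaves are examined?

5

B [α=-∞,β=+∞]: v=18
C [α=18,β=+∞]: v=2 after child 1 ≤ α → α-cutoff, skip 2
D [α=18,β=+∞]: v=15 after child 1 ≤ α → α-cutoff, skip 2
Root [α=-∞,β=+∞]: v=18
Leaves evaluated: 5 of 9.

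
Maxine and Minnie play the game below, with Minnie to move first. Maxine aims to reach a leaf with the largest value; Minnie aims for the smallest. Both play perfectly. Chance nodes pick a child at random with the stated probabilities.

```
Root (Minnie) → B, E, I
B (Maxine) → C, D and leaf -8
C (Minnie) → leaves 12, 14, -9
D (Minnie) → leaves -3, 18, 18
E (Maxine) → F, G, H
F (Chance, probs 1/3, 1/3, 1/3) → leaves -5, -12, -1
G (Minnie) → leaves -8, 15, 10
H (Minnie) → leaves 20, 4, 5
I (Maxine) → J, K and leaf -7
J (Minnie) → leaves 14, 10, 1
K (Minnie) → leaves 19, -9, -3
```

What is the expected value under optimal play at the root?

-3

C (Minnie): min(12, 14, -9) = -9
D (Minnie): min(-3, 18, 18) = -3
B (Maxine): max(-9, -3, -8) = -3
F (Chance): 1/3·-5 + 1/3·-12 + 1/3·-1 = -6
G (Minnie): min(-8, 15, 10) = -8
H (Minnie): min(20, 4, 5) = 4
E (Maxine): max(-6, -8, 4) = 4
J (Minnie): min(14, 10, 1) = 1
K (Minnie): min(19, -9, -3) = -9
I (Maxine): max(1, -9, -7) = 1
Root (Minnie): min(-3, 4, 1) = -3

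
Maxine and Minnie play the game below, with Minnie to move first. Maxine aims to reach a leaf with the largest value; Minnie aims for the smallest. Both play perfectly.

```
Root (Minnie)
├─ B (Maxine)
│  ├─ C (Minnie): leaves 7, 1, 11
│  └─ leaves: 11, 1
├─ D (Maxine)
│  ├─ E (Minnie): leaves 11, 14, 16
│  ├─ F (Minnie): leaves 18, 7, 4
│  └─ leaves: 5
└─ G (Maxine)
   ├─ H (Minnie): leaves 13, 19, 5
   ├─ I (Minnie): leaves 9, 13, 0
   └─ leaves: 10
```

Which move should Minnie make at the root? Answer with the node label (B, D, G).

C (Minnie): min(7, 1, 11) = 1
B (Maxine): max(1, 11, 1) = 11
E (Minnie): min(11, 14, 16) = 11
F (Minnie): min(18, 7, 4) = 4
D (Maxine): max(11, 4, 5) = 11
H (Minnie): min(13, 19, 5) = 5
I (Minnie): min(9, 13, 0) = 0
G (Maxine): max(5, 0, 10) = 10
Root (Minnie): min(11, 11, 10) = 10
Minnie picks the child with the lowest value: G (value 10).

G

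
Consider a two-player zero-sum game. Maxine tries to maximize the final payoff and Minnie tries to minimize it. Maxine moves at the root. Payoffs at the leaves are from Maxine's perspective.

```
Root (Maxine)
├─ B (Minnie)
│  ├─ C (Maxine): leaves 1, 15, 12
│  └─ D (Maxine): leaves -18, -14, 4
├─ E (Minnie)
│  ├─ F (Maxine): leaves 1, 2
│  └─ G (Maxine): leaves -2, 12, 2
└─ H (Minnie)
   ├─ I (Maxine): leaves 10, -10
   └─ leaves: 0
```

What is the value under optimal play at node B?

4

C: max(1, 15, 12) = 15
D: max(-18, -14, 4) = 4
B: min(15, 4) = 4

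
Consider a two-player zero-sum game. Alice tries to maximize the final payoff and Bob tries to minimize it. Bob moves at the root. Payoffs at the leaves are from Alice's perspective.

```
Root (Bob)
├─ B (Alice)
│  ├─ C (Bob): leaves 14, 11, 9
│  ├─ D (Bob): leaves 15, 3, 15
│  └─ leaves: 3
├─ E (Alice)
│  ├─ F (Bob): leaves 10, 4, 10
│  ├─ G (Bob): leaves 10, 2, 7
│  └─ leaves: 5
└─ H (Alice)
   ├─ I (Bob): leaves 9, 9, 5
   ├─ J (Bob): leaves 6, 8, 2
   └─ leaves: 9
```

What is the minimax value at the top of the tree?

C (Bob): min(14, 11, 9) = 9
D (Bob): min(15, 3, 15) = 3
B (Alice): max(9, 3, 3) = 9
F (Bob): min(10, 4, 10) = 4
G (Bob): min(10, 2, 7) = 2
E (Alice): max(4, 2, 5) = 5
I (Bob): min(9, 9, 5) = 5
J (Bob): min(6, 8, 2) = 2
H (Alice): max(5, 2, 9) = 9
Root (Bob): min(9, 5, 9) = 5

5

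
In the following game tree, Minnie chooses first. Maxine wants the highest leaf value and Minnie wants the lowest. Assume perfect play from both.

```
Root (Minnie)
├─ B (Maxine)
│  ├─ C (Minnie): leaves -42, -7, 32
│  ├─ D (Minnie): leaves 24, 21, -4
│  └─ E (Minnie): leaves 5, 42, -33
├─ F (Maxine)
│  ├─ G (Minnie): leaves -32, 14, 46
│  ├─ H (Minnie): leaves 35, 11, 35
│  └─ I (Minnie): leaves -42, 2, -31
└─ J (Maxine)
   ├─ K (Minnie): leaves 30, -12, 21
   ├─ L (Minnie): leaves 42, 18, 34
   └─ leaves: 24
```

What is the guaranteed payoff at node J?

24

K: min(30, -12, 21) = -12
L: min(42, 18, 34) = 18
J: max(-12, 18, 24) = 24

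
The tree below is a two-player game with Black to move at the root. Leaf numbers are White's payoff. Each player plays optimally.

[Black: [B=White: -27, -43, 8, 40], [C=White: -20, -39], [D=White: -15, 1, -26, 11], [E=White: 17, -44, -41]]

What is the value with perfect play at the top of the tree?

-20

B (White): max(-27, -43, 8, 40) = 40
C (White): max(-20, -39) = -20
D (White): max(-15, 1, -26, 11) = 11
E (White): max(17, -44, -41) = 17
Root (Black): min(40, -20, 11, 17) = -20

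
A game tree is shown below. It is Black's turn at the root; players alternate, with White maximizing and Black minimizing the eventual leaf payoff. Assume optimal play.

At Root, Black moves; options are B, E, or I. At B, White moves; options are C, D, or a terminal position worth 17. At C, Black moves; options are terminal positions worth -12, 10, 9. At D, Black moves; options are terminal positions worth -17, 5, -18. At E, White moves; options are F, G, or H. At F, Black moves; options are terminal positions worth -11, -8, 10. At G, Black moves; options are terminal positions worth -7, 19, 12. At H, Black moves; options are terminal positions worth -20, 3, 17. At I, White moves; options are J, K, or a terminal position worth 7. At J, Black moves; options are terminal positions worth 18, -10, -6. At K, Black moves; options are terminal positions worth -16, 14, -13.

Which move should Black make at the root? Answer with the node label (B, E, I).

C (Black): min(-12, 10, 9) = -12
D (Black): min(-17, 5, -18) = -18
B (White): max(-12, -18, 17) = 17
F (Black): min(-11, -8, 10) = -11
G (Black): min(-7, 19, 12) = -7
H (Black): min(-20, 3, 17) = -20
E (White): max(-11, -7, -20) = -7
J (Black): min(18, -10, -6) = -10
K (Black): min(-16, 14, -13) = -16
I (White): max(-10, -16, 7) = 7
Root (Black): min(17, -7, 7) = -7
Black picks the child with the lowest value: E (value -7).

E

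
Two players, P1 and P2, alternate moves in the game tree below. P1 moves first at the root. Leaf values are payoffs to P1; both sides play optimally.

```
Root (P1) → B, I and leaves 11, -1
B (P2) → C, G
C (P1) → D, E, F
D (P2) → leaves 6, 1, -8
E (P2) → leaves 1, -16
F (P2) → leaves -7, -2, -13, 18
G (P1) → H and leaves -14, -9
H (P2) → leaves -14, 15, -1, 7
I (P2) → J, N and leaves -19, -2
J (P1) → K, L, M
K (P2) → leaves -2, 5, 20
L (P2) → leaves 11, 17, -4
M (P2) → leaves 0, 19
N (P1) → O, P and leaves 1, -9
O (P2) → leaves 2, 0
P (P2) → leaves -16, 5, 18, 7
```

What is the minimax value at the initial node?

D (P2): min(6, 1, -8) = -8
E (P2): min(1, -16) = -16
F (P2): min(-7, -2, -13, 18) = -13
C (P1): max(-8, -16, -13) = -8
H (P2): min(-14, 15, -1, 7) = -14
G (P1): max(-14, -14, -9) = -9
B (P2): min(-8, -9) = -9
K (P2): min(-2, 5, 20) = -2
L (P2): min(11, 17, -4) = -4
M (P2): min(0, 19) = 0
J (P1): max(-2, -4, 0) = 0
O (P2): min(2, 0) = 0
P (P2): min(-16, 5, 18, 7) = -16
N (P1): max(0, -16, 1, -9) = 1
I (P2): min(0, 1, -19, -2) = -19
Root (P1): max(-9, -19, 11, -1) = 11

11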